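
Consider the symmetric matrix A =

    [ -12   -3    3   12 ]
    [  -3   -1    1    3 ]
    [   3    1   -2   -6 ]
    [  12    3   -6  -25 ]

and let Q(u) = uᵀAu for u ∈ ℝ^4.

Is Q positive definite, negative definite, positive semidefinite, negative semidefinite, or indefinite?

Applying the same elementary operations to the rows and columns of A produces a congruent diagonal matrix with entries -12, -1/4, -1, -4.
Counting signs: 4 negative.
Hence Q is negative definite.

negative definite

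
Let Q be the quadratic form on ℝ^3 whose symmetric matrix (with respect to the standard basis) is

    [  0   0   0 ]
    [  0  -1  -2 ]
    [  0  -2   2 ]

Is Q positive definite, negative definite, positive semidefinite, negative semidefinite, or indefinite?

Row-reducing A symmetrically gives the diagonal entries 0, -1, 6.
That gives 1 positive, 1 negative, 1 zero pivots.
Hence Q is indefinite.

indefinite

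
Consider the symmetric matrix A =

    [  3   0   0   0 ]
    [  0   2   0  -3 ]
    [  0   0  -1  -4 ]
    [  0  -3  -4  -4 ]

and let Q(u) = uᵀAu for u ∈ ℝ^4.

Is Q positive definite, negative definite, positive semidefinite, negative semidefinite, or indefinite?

indefinite

Row-reducing A symmetrically gives the diagonal entries 3, 2, -1, 15/2.
So there are 3 positive, 1 negative pivots.
Hence Q is indefinite.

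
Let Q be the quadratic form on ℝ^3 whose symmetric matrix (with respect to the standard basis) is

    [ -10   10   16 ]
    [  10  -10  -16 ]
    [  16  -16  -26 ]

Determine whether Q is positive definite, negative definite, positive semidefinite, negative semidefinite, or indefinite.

negative semidefinite

Row-reducing A symmetrically gives the diagonal entries -10, 0, -2/5.
So there are 2 negative, 1 zero pivots.
Hence Q is negative semidefinite.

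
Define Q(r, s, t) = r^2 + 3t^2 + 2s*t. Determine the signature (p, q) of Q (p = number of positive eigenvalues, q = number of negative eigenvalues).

(2, 1)

The symmetric matrix is A = [[1, 0, 0], [0, 0, 1], [0, 1, 3]].
By Sylvester's law of inertia any congruent diagonalization of A has 2 positive, 1 negative and 0 zero entries.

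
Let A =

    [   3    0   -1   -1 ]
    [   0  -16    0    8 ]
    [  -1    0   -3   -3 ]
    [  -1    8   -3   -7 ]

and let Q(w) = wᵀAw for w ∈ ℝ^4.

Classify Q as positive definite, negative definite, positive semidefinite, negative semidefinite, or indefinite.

indefinite

Congruent diagonalization of A (simultaneous row and column reduction) yields pivots 3, -16, -10/3, 0.
Counting signs: 1 positive, 2 negative, 1 zero.
Hence Q is indefinite.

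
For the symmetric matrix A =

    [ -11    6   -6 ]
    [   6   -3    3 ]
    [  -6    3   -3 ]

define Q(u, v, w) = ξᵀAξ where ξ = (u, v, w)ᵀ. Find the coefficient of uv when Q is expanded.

12

The coefficient of uv is A[1,2] + A[2,1] = 2·6 = 12.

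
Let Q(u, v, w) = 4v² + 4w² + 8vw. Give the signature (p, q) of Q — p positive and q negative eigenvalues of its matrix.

(1, 0)

The associated matrix is A = [[0, 0, 0], [0, 4, 4], [0, 4, 4]].
Row-reducing A symmetrically gives the diagonal entries 0, 4, 0.
That gives 1 positive, 2 zero pivots.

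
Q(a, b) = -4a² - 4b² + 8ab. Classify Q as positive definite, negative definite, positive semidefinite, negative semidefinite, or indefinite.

negative semidefinite

The associated matrix is A = [[-4, 4], [4, -4]].
Row-reducing A symmetrically gives the diagonal entries -4, 0.
Counting signs: 1 negative, 1 zero.
Hence Q is negative semidefinite.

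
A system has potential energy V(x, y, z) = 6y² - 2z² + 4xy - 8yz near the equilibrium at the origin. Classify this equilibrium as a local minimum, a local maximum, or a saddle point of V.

The Hessian at the origin is H = [[0, 4, 0], [4, 12, -8], [0, -8, -4]].
H is indefinite, so the origin is a saddle point.

saddle point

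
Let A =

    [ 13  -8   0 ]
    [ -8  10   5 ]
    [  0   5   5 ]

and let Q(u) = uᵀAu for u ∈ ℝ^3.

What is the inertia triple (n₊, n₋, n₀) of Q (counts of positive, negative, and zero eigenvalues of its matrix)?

(3, 0, 0)

Row-reducing A symmetrically gives the diagonal entries 13, 66/13, 5/66.
So there are 3 positive pivots.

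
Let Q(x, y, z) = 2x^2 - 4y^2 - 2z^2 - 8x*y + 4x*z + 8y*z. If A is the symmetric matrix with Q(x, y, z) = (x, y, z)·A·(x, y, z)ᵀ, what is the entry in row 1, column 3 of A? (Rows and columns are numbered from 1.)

2

The coefficient of x·z in Q is 4. For a symmetric A this equals A[1,3] + A[3,1] = 2·A[1,3].
So A[1,3] = 4/2 = 2.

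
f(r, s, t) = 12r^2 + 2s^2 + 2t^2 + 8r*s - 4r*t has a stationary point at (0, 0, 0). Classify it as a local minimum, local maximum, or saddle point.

The Hessian at the origin is H = [[24, 8, -4], [8, 4, 0], [-4, 0, 4]].
Row-reducing H symmetrically gives the diagonal entries 24, 4/3, 2.
That gives 3 positive pivots.
H is positive definite, so the origin is a strict local minimum.

local minimum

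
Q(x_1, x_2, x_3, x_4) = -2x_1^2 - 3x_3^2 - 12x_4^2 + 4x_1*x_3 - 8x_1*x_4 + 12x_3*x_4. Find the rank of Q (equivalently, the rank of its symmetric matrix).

2

The symmetric matrix is A = [[-2, 0, 2, -4], [0, 0, 0, 0], [2, 0, -3, 6], [-4, 0, 6, -12]].
Row-reducing A symmetrically gives the diagonal entries -2, 0, -1, 0.
Counting signs: 2 negative, 2 zero.
The rank is the number of nonzero pivots: 2.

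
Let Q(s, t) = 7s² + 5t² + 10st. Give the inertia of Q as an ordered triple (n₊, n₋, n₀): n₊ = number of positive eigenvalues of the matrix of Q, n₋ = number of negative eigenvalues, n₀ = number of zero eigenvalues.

The symmetric matrix is A = [[7, 5], [5, 5]].
Congruent diagonalization of A (simultaneous row and column reduction) yields pivots 7, 10/7.
That gives 2 positive pivots.

(2, 0, 0)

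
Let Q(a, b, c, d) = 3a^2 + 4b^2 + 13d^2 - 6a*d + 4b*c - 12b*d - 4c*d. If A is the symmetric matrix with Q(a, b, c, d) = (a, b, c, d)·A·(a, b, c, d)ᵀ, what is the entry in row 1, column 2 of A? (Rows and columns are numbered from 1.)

The coefficient of a·b in Q is 0. For a symmetric A this equals A[1,2] + A[2,1] = 2·A[1,2].
So A[1,2] = 0/2 = 0.

0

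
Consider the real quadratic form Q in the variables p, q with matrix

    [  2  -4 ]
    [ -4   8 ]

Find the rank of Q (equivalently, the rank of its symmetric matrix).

1

Symmetric row and column elimination reduces A to a congruent diagonal form with pivots 2, 0.
Counting signs: 1 positive, 1 zero.
The rank is the number of nonzero pivots: 1.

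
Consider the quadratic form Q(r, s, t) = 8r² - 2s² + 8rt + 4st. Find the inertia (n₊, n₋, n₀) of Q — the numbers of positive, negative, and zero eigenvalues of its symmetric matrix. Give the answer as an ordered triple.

The associated matrix is A = [[8, 0, 4], [0, -2, 2], [4, 2, 0]].
Row-reducing A symmetrically gives the diagonal entries 8, -2, 0.
Counting signs: 1 positive, 1 negative, 1 zero.

(1, 1, 1)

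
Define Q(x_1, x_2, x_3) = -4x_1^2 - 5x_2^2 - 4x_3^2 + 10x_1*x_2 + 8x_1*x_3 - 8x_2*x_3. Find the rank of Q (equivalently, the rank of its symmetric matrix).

The associated matrix is A = [[-4, 5, 4], [5, -5, -4], [4, -4, -4]].
Symmetric row and column elimination reduces A to a congruent diagonal form with pivots -4, 5/4, -4/5.
So there are 1 positive, 2 negative pivots.
The rank is the number of nonzero pivots: 3.

3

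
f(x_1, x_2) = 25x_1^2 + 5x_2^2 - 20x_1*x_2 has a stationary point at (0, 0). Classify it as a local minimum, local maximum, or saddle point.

local minimum

The Hessian at the origin is H = [[50, -20], [-20, 10]].
det H = 50·10 − (-20)² = 100 > 0 and H[1,1] = 50 > 0, so H is positive definite.
Therefore the origin is a local minimum.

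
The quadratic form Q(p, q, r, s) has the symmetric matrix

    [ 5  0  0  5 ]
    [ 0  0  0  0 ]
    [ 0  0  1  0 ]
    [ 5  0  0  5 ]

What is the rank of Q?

Row-reducing A symmetrically gives the diagonal entries 5, 0, 1, 0.
So there are 2 positive, 2 zero pivots.
The rank is the number of nonzero pivots: 2.

2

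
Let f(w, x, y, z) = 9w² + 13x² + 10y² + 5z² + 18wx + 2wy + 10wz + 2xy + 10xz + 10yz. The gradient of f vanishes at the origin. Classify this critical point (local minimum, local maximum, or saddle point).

local minimum

The Hessian at the origin is H = [[18, 18, 2, 10], [18, 26, 2, 10], [2, 2, 20, 10], [10, 10, 10, 10]].
Congruent diagonalization of H (simultaneous row and column reduction) yields pivots 18, 8, 178/9, 40/89.
That gives 4 positive pivots.
H is positive definite, so the origin is a strict local minimum.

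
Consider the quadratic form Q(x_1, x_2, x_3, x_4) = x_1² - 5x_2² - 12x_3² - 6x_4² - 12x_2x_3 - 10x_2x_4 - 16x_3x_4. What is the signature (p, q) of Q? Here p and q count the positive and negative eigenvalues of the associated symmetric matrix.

(1, 3)

The associated matrix is A = [[1, 0, 0, 0], [0, -5, -6, -5], [0, -6, -12, -8], [0, -5, -8, -6]].
Symmetric row and column elimination reduces A to a congruent diagonal form with pivots 1, -5, -24/5, -1/6.
Counting signs: 1 positive, 3 negative.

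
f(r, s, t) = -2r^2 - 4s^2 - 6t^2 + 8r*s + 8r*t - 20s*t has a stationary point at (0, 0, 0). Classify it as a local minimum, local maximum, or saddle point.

saddle point

The Hessian at the origin is H = [[-4, 8, 8], [8, -8, -20], [8, -20, -12]].
An LDLᵀ factorisation of H has diagonal entries -4, 8, 2.
So there are 2 positive, 1 negative pivots.
H is indefinite, so the origin is a saddle point.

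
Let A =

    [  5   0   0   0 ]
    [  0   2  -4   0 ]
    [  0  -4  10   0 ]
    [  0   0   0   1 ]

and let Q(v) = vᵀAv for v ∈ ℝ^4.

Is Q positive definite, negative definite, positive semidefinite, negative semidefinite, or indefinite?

positive definite

Congruent diagonalization of A (simultaneous row and column reduction) yields pivots 5, 2, 2, 1.
So there are 4 positive pivots.
Hence Q is positive definite.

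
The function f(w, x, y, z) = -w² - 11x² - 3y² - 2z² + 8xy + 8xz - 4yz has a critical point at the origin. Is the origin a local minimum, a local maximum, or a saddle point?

The Hessian at the origin is H = [[-2, 0, 0, 0], [0, -22, 8, 8], [0, 8, -6, -4], [0, 8, -4, -4]].
Congruent diagonalization of H (simultaneous row and column reduction) yields pivots -2, -22, -34/11, -12/17.
That gives 4 negative pivots.
H is negative definite, so the origin is a strict local maximum.

local maximum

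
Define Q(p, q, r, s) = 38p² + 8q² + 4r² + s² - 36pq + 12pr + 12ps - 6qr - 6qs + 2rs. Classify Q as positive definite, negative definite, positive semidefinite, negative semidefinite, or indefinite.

indefinite

The associated matrix is A = [[38, -18, 6, 6], [-18, 8, -3, -3], [6, -3, 4, 1], [6, -3, 1, 1]].
Row-reducing A symmetrically gives the diagonal entries 38, -10/19, 31/10, 3/31.
That gives 3 positive, 1 negative pivots.
Hence Q is indefinite.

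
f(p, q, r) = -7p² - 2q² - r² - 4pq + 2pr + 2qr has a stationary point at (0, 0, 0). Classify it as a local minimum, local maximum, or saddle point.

local maximum

The Hessian at the origin is H = [[-14, -4, 2], [-4, -4, 2], [2, 2, -2]].
Applying the same elementary operations to the rows and columns of H produces a congruent diagonal matrix with entries -14, -20/7, -1.
So there are 3 negative pivots.
H is negative definite, so the origin is a strict local maximum.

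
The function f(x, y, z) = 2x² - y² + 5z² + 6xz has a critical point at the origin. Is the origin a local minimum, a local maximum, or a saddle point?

The Hessian at the origin is H = [[4, 0, 6], [0, -2, 0], [6, 0, 10]].
Congruent diagonalization of H (simultaneous row and column reduction) yields pivots 4, -2, 1.
So there are 2 positive, 1 negative pivots.
H is indefinite, so the origin is a saddle point.

saddle point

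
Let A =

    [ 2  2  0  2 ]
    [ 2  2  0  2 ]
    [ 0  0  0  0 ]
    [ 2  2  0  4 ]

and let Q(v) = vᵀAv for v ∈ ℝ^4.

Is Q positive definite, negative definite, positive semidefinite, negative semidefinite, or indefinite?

Symmetric row and column elimination reduces A to a congruent diagonal form with pivots 2, 0, 0, 2.
Counting signs: 2 positive, 2 zero.
Hence Q is positive semidefinite.

positive semidefinite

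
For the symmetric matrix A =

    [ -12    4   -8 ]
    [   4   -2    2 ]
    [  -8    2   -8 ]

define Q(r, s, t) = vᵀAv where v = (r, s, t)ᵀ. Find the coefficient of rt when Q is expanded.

-16

The coefficient of rt is A[1,3] + A[3,1] = 2·(-8) = -16.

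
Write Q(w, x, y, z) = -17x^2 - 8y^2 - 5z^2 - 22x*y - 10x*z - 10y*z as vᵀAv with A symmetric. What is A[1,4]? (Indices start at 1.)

0

The coefficient of w·z in Q is 0. For a symmetric A this equals A[1,4] + A[4,1] = 2·A[1,4].
So A[1,4] = 0/2 = 0.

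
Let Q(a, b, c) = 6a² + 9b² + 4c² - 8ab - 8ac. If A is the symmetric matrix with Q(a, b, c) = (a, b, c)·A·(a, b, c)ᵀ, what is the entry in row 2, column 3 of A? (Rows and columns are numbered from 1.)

The coefficient of b·c in Q is 0. For a symmetric A this equals A[2,3] + A[3,2] = 2·A[2,3].
So A[2,3] = 0/2 = 0.

0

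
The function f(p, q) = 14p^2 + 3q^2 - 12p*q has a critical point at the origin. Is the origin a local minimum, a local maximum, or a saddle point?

local minimum

The Hessian at the origin is H = [[28, -12], [-12, 6]].
det H = 28·6 − (-12)² = 24 > 0 and H[1,1] = 28 > 0, so H is positive definite.
Therefore the origin is a local minimum.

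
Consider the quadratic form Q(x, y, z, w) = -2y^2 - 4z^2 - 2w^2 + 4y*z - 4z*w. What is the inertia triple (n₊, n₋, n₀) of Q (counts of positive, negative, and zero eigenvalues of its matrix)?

The symmetric matrix is A = [[0, 0, 0, 0], [0, -2, 2, 0], [0, 2, -4, -2], [0, 0, -2, -2]].
Row-reducing A symmetrically gives the diagonal entries 0, -2, -2, 0.
So there are 2 negative, 2 zero pivots.

(0, 2, 2)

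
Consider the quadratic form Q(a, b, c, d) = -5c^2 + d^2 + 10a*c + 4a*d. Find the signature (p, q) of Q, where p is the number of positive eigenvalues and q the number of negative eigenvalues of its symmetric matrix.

(2, 1)

The symmetric matrix is A = [[0, 0, 5, 2], [0, 0, 0, 0], [5, 0, -5, 0], [2, 0, 0, 1]].
By Sylvester's law of inertia any congruent diagonalization of A has 2 positive, 1 negative and 1 zero entries.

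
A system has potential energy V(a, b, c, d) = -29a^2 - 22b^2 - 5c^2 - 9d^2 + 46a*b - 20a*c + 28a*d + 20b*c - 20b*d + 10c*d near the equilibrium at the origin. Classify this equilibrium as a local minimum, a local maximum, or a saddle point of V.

local maximum

The Hessian at the origin is H = [[-58, 46, -20, 28], [46, -44, 20, -20], [-20, 20, -10, 10], [28, -20, 10, -18]].
Congruent diagonalization of H (simultaneous row and column reduction) yields pivots -58, -218/29, -90/109, -8/9.
That gives 4 negative pivots.
H is negative definite, so the origin is a strict local maximum.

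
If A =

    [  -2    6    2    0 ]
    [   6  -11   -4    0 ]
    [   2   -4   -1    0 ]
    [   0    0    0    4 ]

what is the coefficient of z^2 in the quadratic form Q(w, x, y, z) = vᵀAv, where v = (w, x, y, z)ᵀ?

4

The coefficient of z^2 is the diagonal entry A[4,4] = 4.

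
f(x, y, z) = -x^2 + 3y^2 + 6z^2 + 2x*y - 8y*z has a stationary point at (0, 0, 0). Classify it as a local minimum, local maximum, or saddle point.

saddle point

The Hessian at the origin is H = [[-2, 2, 0], [2, 6, -8], [0, -8, 12]].
Row-reducing H symmetrically gives the diagonal entries -2, 8, 4.
Counting signs: 2 positive, 1 negative.
H is indefinite, so the origin is a saddle point.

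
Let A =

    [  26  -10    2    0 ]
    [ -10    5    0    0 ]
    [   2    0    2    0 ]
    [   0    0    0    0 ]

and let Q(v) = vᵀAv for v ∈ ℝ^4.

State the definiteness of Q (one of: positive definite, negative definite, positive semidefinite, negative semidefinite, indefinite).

Applying the same elementary operations to the rows and columns of A produces a congruent diagonal matrix with entries 26, 15/13, 4/3, 0.
Counting signs: 3 positive, 1 zero.
Hence Q is positive semidefinite.

positive semidefinite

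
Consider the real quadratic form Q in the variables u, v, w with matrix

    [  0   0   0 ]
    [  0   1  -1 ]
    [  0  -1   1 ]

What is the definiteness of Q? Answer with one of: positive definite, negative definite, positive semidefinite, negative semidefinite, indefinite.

positive semidefinite

Row-reducing A symmetrically gives the diagonal entries 0, 1, 0.
That gives 1 positive, 2 zero pivots.
Hence Q is positive semidefinite.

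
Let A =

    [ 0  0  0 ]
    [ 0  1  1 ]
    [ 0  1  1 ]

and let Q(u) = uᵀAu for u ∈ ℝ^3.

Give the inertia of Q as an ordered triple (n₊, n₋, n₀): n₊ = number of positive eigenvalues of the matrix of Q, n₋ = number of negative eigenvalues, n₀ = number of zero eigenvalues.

(1, 0, 2)

Congruent diagonalization of A (simultaneous row and column reduction) yields pivots 0, 1, 0.
So there are 1 positive, 2 zero pivots.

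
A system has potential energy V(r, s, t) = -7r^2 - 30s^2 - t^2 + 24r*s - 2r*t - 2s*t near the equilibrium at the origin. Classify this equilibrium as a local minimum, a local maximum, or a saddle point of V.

The Hessian at the origin is H = [[-14, 24, -2], [24, -60, -2], [-2, -2, -2]].
Symmetric row and column elimination reduces H to a congruent diagonal form with pivots -14, -132/7, -5/33.
So there are 3 negative pivots.
H is negative definite, so the origin is a strict local maximum.

local maximum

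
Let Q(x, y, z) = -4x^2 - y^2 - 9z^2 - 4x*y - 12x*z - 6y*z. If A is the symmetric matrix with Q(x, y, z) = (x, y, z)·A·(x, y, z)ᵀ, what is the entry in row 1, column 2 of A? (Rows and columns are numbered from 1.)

-2

The coefficient of x·y in Q is -4. For a symmetric A this equals A[1,2] + A[2,1] = 2·A[1,2].
So A[1,2] = -4/2 = -2.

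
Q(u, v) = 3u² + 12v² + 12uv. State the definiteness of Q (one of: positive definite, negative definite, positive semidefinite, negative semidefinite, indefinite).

The associated matrix is A = [[3, 6], [6, 12]].
Applying the same elementary operations to the rows and columns of A produces a congruent diagonal matrix with entries 3, 0.
That gives 1 positive, 1 zero pivots.
Hence Q is positive semidefinite.

positive semidefinite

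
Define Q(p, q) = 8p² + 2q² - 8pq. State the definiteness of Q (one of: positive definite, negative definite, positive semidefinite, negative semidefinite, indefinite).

The symmetric matrix of Q is [[8, -4], [-4, 2]].
For the 2×2 matrix [[8, -4], [-4, 2]]: det = 8·2 − (-4)² = 0, trace = 10.
det = 0 so one eigenvalue is zero; the form is semidefinite with the sign of the trace.

positive semidefinite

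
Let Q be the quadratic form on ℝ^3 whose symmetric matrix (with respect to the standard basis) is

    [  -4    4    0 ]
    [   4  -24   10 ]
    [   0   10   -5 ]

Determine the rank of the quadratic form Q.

2

Row-reducing A symmetrically gives the diagonal entries -4, -20, 0.
That gives 2 negative, 1 zero pivots.
The rank is the number of nonzero pivots: 2.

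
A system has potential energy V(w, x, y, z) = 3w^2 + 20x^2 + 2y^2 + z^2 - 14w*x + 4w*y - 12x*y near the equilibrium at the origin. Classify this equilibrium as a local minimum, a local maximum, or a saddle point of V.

local minimum

The Hessian at the origin is H = [[6, -14, 4, 0], [-14, 40, -12, 0], [4, -12, 4, 0], [0, 0, 0, 2]].
Applying the same elementary operations to the rows and columns of H produces a congruent diagonal matrix with entries 6, 22/3, 4/11, 2.
Counting signs: 4 positive.
H is positive definite, so the origin is a strict local minimum.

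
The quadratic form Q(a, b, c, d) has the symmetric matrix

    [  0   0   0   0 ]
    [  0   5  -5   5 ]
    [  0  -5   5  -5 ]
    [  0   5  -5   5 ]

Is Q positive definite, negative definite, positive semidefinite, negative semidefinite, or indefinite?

Congruent diagonalization of A (simultaneous row and column reduction) yields pivots 0, 5, 0, 0.
Counting signs: 1 positive, 3 zero.
Hence Q is positive semidefinite.

positive semidefinite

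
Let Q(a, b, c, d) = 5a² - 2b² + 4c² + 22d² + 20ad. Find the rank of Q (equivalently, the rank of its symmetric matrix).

Write A = [[5, 0, 0, 10], [0, -2, 0, 0], [0, 0, 4, 0], [10, 0, 0, 22]].
Row-reducing A symmetrically gives the diagonal entries 5, -2, 4, 2.
Counting signs: 3 positive, 1 negative.
The rank is the number of nonzero pivots: 4.

4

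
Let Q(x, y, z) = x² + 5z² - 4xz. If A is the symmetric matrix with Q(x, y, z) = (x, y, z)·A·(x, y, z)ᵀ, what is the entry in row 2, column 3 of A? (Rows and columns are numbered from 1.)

0

The coefficient of y·z in Q is 0. For a symmetric A this equals A[2,3] + A[3,2] = 2·A[2,3].
So A[2,3] = 0/2 = 0.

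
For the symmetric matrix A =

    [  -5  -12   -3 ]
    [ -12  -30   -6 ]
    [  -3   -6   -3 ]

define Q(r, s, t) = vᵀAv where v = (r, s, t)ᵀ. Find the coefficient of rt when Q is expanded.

The coefficient of rt is A[1,3] + A[3,1] = 2·(-3) = -6.

-6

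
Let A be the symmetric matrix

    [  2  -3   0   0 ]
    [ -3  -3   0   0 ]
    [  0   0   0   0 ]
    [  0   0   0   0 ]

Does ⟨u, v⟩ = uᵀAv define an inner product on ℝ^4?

no

Applying the same elementary operations to the rows and columns of A produces a congruent diagonal matrix with entries 2, -15/2, 0, 0.
So there are 1 positive, 1 negative, 2 zero pivots.
Hence Q is indefinite.
⟨·,·⟩ is an inner product exactly when A is positive definite.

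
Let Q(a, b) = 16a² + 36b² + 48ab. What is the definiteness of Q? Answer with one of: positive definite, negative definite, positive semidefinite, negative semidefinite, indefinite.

The symmetric matrix of Q is [[16, 24], [24, 36]].
For the 2×2 matrix [[16, 24], [24, 36]]: det = 16·36 − (24)² = 0, trace = 52.
det = 0 so one eigenvalue is zero; the form is semidefinite with the sign of the trace.

positive semidefinite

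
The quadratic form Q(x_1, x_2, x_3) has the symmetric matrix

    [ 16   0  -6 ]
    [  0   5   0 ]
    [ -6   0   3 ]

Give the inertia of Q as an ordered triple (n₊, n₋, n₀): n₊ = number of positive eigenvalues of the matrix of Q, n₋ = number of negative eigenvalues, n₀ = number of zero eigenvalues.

Applying the same elementary operations to the rows and columns of A produces a congruent diagonal matrix with entries 16, 5, 3/4.
So there are 3 positive pivots.

(3, 0, 0)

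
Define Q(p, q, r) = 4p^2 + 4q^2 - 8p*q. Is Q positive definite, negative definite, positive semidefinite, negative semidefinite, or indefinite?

Write A = [[4, -4, 0], [-4, 4, 0], [0, 0, 0]].
Row-reducing A symmetrically gives the diagonal entries 4, 0, 0.
That gives 1 positive, 2 zero pivots.
Hence Q is positive semidefinite.

positive semidefinite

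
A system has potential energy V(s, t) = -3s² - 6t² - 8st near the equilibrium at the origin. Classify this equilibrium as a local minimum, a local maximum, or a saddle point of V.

The Hessian at the origin is H = [[-6, -8], [-8, -12]].
det H = -6·-12 − (-8)² = 8 > 0 and H[1,1] = -6 < 0, so H is negative definite.
Therefore the origin is a local maximum.

local maximum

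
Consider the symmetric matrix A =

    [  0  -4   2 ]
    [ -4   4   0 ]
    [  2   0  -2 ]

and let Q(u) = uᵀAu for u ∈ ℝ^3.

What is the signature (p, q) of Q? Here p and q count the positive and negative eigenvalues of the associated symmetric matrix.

(1, 2)

By Sylvester's law of inertia any congruent diagonalization of A has 1 positive, 2 negative and 0 zero entries.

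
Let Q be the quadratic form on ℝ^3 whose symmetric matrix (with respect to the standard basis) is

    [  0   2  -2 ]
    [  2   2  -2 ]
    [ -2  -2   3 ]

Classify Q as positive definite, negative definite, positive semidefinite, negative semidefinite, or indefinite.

indefinite

A is congruent to a diagonal matrix with 2 positive, 1 negative and 0 zero entries, so Q is indefinite.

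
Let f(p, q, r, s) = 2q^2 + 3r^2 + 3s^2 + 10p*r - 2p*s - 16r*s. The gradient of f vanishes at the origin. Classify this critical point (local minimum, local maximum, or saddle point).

saddle point

The Hessian at the origin is H = [[0, 0, 10, -2], [0, 4, 0, 0], [10, 0, 6, -16], [-2, 0, -16, 6]].
H is indefinite, so the origin is a saddle point.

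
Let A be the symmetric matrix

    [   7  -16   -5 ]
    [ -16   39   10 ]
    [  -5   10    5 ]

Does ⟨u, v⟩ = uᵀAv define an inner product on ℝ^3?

yes

Leading principal minors: Δ_1 = 7, Δ_2 = 17, Δ_3 = 10.
All leading principal minors are positive, so by Sylvester's criterion Q is positive definite.
⟨·,·⟩ is an inner product exactly when A is positive definite.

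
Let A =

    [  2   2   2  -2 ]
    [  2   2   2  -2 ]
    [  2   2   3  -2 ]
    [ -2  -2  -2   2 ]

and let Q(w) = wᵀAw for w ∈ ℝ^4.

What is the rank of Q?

Symmetric row and column elimination reduces A to a congruent diagonal form with pivots 2, 0, 1, 0.
That gives 2 positive, 2 zero pivots.
The rank is the number of nonzero pivots: 2.

2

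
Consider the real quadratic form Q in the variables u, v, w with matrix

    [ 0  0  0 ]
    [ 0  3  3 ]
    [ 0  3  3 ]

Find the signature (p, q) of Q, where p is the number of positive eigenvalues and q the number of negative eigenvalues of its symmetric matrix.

(1, 0)

Congruent diagonalization of A (simultaneous row and column reduction) yields pivots 0, 3, 0.
Counting signs: 1 positive, 2 zero.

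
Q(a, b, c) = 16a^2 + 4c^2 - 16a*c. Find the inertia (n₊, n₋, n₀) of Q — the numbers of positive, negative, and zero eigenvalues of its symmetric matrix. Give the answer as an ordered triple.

The symmetric matrix is A = [[16, 0, -8], [0, 0, 0], [-8, 0, 4]].
Symmetric row and column elimination reduces A to a congruent diagonal form with pivots 16, 0, 0.
Counting signs: 1 positive, 2 zero.

(1, 0, 2)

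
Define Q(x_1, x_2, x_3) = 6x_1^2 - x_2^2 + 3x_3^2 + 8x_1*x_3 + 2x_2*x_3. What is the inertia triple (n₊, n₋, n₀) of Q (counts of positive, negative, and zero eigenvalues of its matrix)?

Write A = [[6, 0, 4], [0, -1, 1], [4, 1, 3]].
An LDLᵀ factorisation of A has diagonal entries 6, -1, 4/3.
So there are 2 positive, 1 negative pivots.

(2, 1, 0)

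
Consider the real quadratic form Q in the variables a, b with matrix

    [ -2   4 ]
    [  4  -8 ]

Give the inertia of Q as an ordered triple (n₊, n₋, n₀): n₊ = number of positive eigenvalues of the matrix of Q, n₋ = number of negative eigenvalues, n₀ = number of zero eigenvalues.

(0, 1, 1)

Congruent diagonalization of A (simultaneous row and column reduction) yields pivots -2, 0.
So there are 1 negative, 1 zero pivots.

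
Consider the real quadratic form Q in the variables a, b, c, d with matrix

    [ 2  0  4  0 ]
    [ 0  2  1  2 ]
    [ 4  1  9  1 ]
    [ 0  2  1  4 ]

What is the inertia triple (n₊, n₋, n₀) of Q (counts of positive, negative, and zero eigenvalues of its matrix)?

Symmetric row and column elimination reduces A to a congruent diagonal form with pivots 2, 2, 1/2, 2.
That gives 4 positive pivots.

(4, 0, 0)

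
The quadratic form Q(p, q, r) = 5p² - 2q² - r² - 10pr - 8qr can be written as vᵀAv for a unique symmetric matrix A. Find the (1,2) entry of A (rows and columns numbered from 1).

The coefficient of p·q in Q is 0. For a symmetric A this equals A[1,2] + A[2,1] = 2·A[1,2].
So A[1,2] = 0/2 = 0.

0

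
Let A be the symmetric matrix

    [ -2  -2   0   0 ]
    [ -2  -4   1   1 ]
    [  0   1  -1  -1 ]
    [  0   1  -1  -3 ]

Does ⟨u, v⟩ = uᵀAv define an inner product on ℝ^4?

no

Leading principal minors: Δ_1 = -2, Δ_2 = 4, Δ_3 = -2, Δ_4 = 4.
The signs alternate starting with Δ_1 < 0, so by Sylvester's criterion Q is negative definite.
⟨·,·⟩ is an inner product exactly when A is positive definite.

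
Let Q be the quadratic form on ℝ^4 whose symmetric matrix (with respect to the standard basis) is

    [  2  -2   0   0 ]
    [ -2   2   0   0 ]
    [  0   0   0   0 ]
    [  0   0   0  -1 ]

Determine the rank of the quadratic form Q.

2

Applying the same elementary operations to the rows and columns of A produces a congruent diagonal matrix with entries 2, 0, 0, -1.
That gives 1 positive, 1 negative, 2 zero pivots.
The rank is the number of nonzero pivots: 2.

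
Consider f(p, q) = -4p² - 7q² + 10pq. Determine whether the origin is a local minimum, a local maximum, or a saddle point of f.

The Hessian at the origin is H = [[-8, 10], [10, -14]].
det H = -8·-14 − (10)² = 12 > 0 and H[1,1] = -8 < 0, so H is negative definite.
Therefore the origin is a local maximum.

local maximum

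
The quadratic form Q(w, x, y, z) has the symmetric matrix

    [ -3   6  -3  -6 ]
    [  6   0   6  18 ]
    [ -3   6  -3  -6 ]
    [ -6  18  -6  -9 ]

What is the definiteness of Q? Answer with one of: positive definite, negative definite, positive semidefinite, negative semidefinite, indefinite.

Congruent diagonalization of A (simultaneous row and column reduction) yields pivots -3, 12, 0, 0.
So there are 1 positive, 1 negative, 2 zero pivots.
Hence Q is indefinite.

indefinite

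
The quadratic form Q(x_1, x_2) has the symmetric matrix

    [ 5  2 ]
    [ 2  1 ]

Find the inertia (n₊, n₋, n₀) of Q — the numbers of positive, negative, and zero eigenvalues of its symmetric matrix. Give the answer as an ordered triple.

(2, 0, 0)

Symmetric row and column elimination reduces A to a congruent diagonal form with pivots 5, 1/5.
That gives 2 positive pivots.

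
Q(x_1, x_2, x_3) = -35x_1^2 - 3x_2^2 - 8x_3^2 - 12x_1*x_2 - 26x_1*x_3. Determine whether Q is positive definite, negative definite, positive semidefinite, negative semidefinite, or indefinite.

The symmetric matrix is A = [[-35, -6, -13], [-6, -3, 0], [-13, 0, -8]].
Symmetric row and column elimination reduces A to a congruent diagonal form with pivots -35, -69/35, -15/23.
That gives 3 negative pivots.
Hence Q is negative definite.

negative definite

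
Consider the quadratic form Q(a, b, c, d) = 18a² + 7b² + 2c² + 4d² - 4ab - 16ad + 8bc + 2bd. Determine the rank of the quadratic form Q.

4

The symmetric matrix is A = [[18, -2, 0, -8], [-2, 7, 4, 1], [0, 4, 2, 0], [-8, 1, 0, 4]].
An LDLᵀ factorisation of A has diagonal entries 18, 61/9, -22/61, 5/11.
Counting signs: 3 positive, 1 negative.
The rank is the number of nonzero pivots: 4.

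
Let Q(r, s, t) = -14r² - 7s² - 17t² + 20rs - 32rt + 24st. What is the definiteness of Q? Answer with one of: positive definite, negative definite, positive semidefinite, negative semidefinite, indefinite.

Write A = [[-14, 10, -16], [10, -7, 12], [-16, 12, -17]].
Row-reducing A symmetrically gives the diagonal entries -14, 1/7, -1.
That gives 1 positive, 2 negative pivots.
Hence Q is indefinite.

indefinite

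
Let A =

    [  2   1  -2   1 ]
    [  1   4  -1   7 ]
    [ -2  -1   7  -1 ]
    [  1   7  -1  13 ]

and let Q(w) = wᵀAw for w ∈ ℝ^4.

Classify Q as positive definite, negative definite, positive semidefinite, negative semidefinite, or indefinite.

Applying the same elementary operations to the rows and columns of A produces a congruent diagonal matrix with entries 2, 7/2, 5, 3/7.
So there are 4 positive pivots.
Hence Q is positive definite.

positive definite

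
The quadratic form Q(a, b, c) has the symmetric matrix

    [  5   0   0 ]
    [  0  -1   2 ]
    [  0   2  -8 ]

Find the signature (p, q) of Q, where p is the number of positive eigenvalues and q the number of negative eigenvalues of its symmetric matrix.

Applying the same elementary operations to the rows and columns of A produces a congruent diagonal matrix with entries 5, -1, -4.
That gives 1 positive, 2 negative pivots.

(1, 2)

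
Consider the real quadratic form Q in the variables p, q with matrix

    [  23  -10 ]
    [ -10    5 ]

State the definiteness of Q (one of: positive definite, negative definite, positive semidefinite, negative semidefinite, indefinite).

positive definite

Leading principal minors: Δ_1 = 23, Δ_2 = 15.
All leading principal minors are positive, so by Sylvester's criterion Q is positive definite.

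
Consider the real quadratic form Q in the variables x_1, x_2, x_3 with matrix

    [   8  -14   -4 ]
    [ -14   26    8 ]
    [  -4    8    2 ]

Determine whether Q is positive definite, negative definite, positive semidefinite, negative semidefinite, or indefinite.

An LDLᵀ factorisation of A has diagonal entries 8, 3/2, -2/3.
Counting signs: 2 positive, 1 negative.
Hence Q is indefinite.

indefinite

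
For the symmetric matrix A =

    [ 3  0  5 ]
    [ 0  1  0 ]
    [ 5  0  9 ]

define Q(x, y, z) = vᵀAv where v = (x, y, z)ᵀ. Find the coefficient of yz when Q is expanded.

The coefficient of yz is A[2,3] + A[3,2] = 2·0 = 0.

0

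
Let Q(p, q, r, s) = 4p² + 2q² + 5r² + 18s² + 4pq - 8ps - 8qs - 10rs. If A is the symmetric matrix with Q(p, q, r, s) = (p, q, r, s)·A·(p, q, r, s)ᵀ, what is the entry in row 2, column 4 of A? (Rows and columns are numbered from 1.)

The coefficient of q·s in Q is -8. For a symmetric A this equals A[2,4] + A[4,2] = 2·A[2,4].
So A[2,4] = -8/2 = -4.

-4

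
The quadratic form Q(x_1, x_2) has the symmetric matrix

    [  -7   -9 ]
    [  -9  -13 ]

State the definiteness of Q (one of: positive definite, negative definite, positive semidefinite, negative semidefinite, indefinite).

negative definite

Applying the same elementary operations to the rows and columns of A produces a congruent diagonal matrix with entries -7, -10/7.
Counting signs: 2 negative.
Hence Q is negative definite.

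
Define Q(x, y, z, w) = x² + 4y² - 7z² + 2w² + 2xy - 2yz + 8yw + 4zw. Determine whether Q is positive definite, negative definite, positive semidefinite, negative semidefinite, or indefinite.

The symmetric matrix is A = [[1, 1, 0, 0], [1, 4, -1, 4], [0, -1, -7, 2], [0, 4, 2, 2]].
Row-reducing A symmetrically gives the diagonal entries 1, 3, -22/3, -20/11.
That gives 2 positive, 2 negative pivots.
Hence Q is indefinite.

indefinite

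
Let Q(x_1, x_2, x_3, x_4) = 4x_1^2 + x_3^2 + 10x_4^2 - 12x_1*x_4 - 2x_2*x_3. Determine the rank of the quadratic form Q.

4

The symmetric matrix is A = [[4, 0, 0, -6], [0, 0, -1, 0], [0, -1, 1, 0], [-6, 0, 0, 10]].
Row reduction of A gives 4 nonzero rows, so rank A = 4.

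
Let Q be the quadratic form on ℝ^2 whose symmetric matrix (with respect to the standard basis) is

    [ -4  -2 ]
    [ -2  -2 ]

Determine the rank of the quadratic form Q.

Row-reducing A symmetrically gives the diagonal entries -4, -1.
Counting signs: 2 negative.
The rank is the number of nonzero pivots: 2.

2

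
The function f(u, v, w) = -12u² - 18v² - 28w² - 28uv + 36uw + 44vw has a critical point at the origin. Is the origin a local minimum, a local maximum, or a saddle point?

local maximum

The Hessian at the origin is H = [[-24, -28, 36], [-28, -36, 44], [36, 44, -56]].
Congruent diagonalization of H (simultaneous row and column reduction) yields pivots -24, -10/3, -4/5.
That gives 3 negative pivots.
H is negative definite, so the origin is a strict local maximum.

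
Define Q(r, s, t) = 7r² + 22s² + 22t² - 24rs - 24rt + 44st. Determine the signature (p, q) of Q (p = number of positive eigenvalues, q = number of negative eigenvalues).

The symmetric matrix is A = [[7, -12, -12], [-12, 22, 22], [-12, 22, 22]].
Symmetric row and column elimination reduces A to a congruent diagonal form with pivots 7, 10/7, 0.
That gives 2 positive, 1 zero pivots.

(2, 0)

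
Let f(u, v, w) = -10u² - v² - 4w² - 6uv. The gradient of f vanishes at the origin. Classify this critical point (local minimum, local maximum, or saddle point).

The Hessian at the origin is H = [[-20, -6, 0], [-6, -2, 0], [0, 0, -8]].
Applying the same elementary operations to the rows and columns of H produces a congruent diagonal matrix with entries -20, -1/5, -8.
Counting signs: 3 negative.
H is negative definite, so the origin is a strict local maximum.

local maximum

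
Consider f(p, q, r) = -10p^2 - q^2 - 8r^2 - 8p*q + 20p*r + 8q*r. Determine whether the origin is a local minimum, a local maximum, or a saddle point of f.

saddle point

The Hessian at the origin is H = [[-20, -8, 20], [-8, -2, 8], [20, 8, -16]].
An LDLᵀ factorisation of H has diagonal entries -20, 6/5, 4.
So there are 2 positive, 1 negative pivots.
H is indefinite, so the origin is a saddle point.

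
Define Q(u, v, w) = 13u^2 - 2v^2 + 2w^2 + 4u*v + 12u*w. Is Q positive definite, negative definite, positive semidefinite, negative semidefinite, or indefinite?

Write A = [[13, 2, 6], [2, -2, 0], [6, 0, 2]].
An LDLᵀ factorisation of A has diagonal entries 13, -30/13, -2/5.
Counting signs: 1 positive, 2 negative.
Hence Q is indefinite.

indefinite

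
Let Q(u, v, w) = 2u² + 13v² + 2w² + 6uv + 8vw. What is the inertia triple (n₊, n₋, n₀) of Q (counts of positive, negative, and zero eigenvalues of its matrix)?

The symmetric matrix is A = [[2, 3, 0], [3, 13, 4], [0, 4, 2]].
Congruent diagonalization of A (simultaneous row and column reduction) yields pivots 2, 17/2, 2/17.
Counting signs: 3 positive.

(3, 0, 0)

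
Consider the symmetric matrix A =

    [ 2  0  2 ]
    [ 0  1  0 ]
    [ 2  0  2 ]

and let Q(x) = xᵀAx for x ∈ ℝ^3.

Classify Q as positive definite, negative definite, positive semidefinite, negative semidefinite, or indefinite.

Congruent diagonalization of A (simultaneous row and column reduction) yields pivots 2, 1, 0.
Counting signs: 2 positive, 1 zero.
Hence Q is positive semidefinite.

positive semidefinite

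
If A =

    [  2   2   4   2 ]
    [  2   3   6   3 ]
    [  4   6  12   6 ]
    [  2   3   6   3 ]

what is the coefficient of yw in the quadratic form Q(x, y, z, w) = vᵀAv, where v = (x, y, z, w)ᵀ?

The coefficient of yw is A[2,4] + A[4,2] = 2·3 = 6.

6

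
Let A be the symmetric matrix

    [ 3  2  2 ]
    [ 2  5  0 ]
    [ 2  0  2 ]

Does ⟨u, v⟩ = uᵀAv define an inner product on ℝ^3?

yes

Applying the same elementary operations to the rows and columns of A produces a congruent diagonal matrix with entries 3, 11/3, 2/11.
That gives 3 positive pivots.
Hence Q is positive definite.
⟨·,·⟩ is an inner product exactly when A is positive definite.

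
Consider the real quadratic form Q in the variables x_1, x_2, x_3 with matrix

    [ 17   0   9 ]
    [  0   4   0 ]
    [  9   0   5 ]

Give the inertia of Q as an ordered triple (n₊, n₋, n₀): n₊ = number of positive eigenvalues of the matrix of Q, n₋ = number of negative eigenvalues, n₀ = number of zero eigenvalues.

(3, 0, 0)

An LDLᵀ factorisation of A has diagonal entries 17, 4, 4/17.
That gives 3 positive pivots.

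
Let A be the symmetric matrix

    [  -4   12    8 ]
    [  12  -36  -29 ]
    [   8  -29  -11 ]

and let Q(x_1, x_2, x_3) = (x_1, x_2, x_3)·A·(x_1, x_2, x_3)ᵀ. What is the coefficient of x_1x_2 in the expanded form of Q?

The coefficient of x_1x_2 is A[1,2] + A[2,1] = 2·12 = 24.

24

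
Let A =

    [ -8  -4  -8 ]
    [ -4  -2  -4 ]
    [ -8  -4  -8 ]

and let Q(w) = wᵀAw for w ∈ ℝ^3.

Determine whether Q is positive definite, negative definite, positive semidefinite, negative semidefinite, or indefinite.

Congruent diagonalization of A (simultaneous row and column reduction) yields pivots -8, 0, 0.
Counting signs: 1 negative, 2 zero.
Hence Q is negative semidefinite.

negative semidefinite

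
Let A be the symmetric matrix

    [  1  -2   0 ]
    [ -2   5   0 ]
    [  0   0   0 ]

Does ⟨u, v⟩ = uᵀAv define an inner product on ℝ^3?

Row-reducing A symmetrically gives the diagonal entries 1, 1, 0.
That gives 2 positive, 1 zero pivots.
Hence Q is positive semidefinite.
⟨·,·⟩ is an inner product exactly when A is positive definite.

no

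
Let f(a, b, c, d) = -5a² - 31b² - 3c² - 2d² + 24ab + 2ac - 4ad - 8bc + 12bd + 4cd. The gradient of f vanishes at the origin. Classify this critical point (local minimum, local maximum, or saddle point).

The Hessian at the origin is H = [[-10, 24, 2, -4], [24, -62, -8, 12], [2, -8, -6, 4], [-4, 12, 4, -4]].
Applying the same elementary operations to the rows and columns of H produces a congruent diagonal matrix with entries -10, -22/5, -36/11, -4/9.
Counting signs: 4 negative.
H is negative definite, so the origin is a strict local maximum.

local maximum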